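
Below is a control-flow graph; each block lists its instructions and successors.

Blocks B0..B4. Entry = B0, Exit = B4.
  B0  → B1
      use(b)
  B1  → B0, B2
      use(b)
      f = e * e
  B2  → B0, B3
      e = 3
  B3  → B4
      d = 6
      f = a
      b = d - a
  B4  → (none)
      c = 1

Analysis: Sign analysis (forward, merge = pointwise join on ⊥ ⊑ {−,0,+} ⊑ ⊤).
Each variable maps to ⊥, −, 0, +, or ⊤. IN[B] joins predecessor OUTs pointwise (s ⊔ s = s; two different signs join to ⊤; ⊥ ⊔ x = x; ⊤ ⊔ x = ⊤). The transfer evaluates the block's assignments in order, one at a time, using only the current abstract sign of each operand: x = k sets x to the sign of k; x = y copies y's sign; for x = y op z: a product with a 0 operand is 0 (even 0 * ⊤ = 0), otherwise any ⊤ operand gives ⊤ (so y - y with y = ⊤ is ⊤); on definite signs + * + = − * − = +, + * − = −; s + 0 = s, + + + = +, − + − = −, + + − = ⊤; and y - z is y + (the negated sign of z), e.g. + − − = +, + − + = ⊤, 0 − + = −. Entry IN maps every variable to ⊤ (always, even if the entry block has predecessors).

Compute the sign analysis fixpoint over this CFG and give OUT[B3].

Answer: {a: ⊤, b: ⊤, c: ⊤, d: +, e: +, f: ⊤}

Trace:
Fixpoint table:
  B0:   IN=(all ⊤)   OUT=(all ⊤)
  B1:   IN=(all ⊤)   OUT=(all ⊤)
  B2:   IN=(all ⊤)   OUT={e:+; rest ⊤}
  B3:   IN={e:+; rest ⊤}   OUT={d:+, e:+; rest ⊤}
  B4:   IN={d:+, e:+; rest ⊤}   OUT={c:+, d:+, e:+; rest ⊤}

Merge at B3: IN[B3] = OUT[B2] = {a: ⊤, b: ⊤, c: ⊤, d: ⊤, e: +, f: ⊤}
Applying B3's transfer function to that IN value gives OUT[B3] (row B3 above).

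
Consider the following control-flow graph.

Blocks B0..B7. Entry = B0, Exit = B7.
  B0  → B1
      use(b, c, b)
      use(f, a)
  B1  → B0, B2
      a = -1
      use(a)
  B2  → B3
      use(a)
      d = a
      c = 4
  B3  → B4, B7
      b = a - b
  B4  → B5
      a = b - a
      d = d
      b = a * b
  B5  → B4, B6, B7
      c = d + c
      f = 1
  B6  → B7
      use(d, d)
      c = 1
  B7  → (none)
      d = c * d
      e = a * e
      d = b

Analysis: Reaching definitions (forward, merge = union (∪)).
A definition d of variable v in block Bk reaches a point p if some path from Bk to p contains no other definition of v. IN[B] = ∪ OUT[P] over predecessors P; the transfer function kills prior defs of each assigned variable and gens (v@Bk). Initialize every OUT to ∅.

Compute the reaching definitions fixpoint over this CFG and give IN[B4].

Fixpoint table:
  B0:   IN={a@B1}   OUT={a@B1}
  B1:   IN={a@B1}   OUT={a@B1}
  B2:   IN={a@B1}   OUT={a@B1, c@B2, d@B2}
  B3:   IN={a@B1, c@B2, d@B2}   OUT={a@B1, b@B3, c@B2, d@B2}
  B4:   IN={a@B1, a@B4, b@B3, b@B4, c@B2, c@B5, d@B2, d@B4, f@B5}   OUT={a@B4, b@B4, c@B2, c@B5, d@B4, f@B5}
  B5:   IN={a@B4, b@B4, c@B2, c@B5, d@B4, f@B5}   OUT={a@B4, b@B4, c@B5, d@B4, f@B5}
  B6:   IN={a@B4, b@B4, c@B5, d@B4, f@B5}   OUT={a@B4, b@B4, c@B6, d@B4, f@B5}
  B7:   IN={a@B1, a@B4, b@B3, b@B4, c@B2, c@B5, c@B6, d@B2, d@B4, f@B5}   OUT={a@B1, a@B4, b@B3, b@B4, c@B2, c@B5, c@B6, d@B7, e@B7, f@B5}

Merge at B4: IN[B4] = OUT[B3] ⊔ OUT[B5] = {a@B1, a@B4, b@B3, b@B4, c@B2, c@B5, d@B2, d@B4, f@B5}

Answer: {a@B1, a@B4, b@B3, b@B4, c@B2, c@B5, d@B2, d@B4, f@B5}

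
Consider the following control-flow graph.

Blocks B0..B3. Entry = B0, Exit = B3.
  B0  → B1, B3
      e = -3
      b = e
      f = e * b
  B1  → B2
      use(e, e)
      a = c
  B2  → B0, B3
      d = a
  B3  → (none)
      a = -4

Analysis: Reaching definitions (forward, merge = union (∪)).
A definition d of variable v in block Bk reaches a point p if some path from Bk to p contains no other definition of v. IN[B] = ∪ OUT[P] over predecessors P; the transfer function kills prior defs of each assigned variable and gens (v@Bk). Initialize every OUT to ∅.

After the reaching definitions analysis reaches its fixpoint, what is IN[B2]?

Answer: {a@B1, b@B0, d@B2, e@B0, f@B0}

Trace:
Per-block solution:
  B0:   IN={a@B1, b@B0, d@B2, e@B0, f@B0}   OUT={a@B1, b@B0, d@B2, e@B0, f@B0}
  B1:   IN={a@B1, b@B0, d@B2, e@B0, f@B0}   OUT={a@B1, b@B0, d@B2, e@B0, f@B0}
  B2:   IN={a@B1, b@B0, d@B2, e@B0, f@B0}   OUT={a@B1, b@B0, d@B2, e@B0, f@B0}
  B3:   IN={a@B1, b@B0, d@B2, e@B0, f@B0}   OUT={a@B3, b@B0, d@B2, e@B0, f@B0}

Merge at B2: IN[B2] = OUT[B1] = {a@B1, b@B0, d@B2, e@B0, f@B0}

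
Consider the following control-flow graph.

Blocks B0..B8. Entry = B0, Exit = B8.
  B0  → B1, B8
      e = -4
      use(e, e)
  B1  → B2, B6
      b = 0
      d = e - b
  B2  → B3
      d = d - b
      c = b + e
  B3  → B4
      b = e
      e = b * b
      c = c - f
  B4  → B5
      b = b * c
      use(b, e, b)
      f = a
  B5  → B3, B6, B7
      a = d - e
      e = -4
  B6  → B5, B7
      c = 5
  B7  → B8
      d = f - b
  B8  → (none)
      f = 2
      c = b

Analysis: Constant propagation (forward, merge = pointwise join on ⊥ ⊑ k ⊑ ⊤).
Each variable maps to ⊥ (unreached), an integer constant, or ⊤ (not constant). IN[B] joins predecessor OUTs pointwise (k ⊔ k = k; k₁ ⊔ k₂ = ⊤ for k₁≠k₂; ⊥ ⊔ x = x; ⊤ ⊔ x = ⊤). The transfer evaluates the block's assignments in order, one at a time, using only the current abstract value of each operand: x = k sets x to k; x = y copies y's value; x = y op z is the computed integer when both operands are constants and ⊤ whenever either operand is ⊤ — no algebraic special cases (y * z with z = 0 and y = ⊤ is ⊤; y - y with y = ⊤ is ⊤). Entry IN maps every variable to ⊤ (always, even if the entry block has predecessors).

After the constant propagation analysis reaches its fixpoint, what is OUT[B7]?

Converged values:
  B0:   IN=(all ⊤)   OUT={e:-4; rest ⊤}
  B1:   IN={e:-4; rest ⊤}   OUT={b:0, d:-4, e:-4; rest ⊤}
  B2:   IN={b:0, d:-4, e:-4; rest ⊤}   OUT={b:0, c:-4, d:-4, e:-4; rest ⊤}
  B3:   IN={d:-4, e:-4; rest ⊤}   OUT={b:-4, d:-4, e:16; rest ⊤}
  B4:   IN={b:-4, d:-4, e:16; rest ⊤}   OUT={d:-4, e:16; rest ⊤}
  B5:   IN={d:-4; rest ⊤}   OUT={d:-4, e:-4; rest ⊤}
  B6:   IN={d:-4, e:-4; rest ⊤}   OUT={c:5, d:-4, e:-4; rest ⊤}
  B7:   IN={d:-4, e:-4; rest ⊤}   OUT={e:-4; rest ⊤}
  B8:   IN={e:-4; rest ⊤}   OUT={e:-4, f:2; rest ⊤}

Merge at B7: IN[B7] = OUT[B5] ⊔ OUT[B6] = {a: ⊤, b: ⊤, c: ⊤, d: -4, e: -4, f: ⊤}
Applying B7's transfer function to that IN value gives OUT[B7] (row B7 above).

Answer: {a: ⊤, b: ⊤, c: ⊤, d: ⊤, e: -4, f: ⊤}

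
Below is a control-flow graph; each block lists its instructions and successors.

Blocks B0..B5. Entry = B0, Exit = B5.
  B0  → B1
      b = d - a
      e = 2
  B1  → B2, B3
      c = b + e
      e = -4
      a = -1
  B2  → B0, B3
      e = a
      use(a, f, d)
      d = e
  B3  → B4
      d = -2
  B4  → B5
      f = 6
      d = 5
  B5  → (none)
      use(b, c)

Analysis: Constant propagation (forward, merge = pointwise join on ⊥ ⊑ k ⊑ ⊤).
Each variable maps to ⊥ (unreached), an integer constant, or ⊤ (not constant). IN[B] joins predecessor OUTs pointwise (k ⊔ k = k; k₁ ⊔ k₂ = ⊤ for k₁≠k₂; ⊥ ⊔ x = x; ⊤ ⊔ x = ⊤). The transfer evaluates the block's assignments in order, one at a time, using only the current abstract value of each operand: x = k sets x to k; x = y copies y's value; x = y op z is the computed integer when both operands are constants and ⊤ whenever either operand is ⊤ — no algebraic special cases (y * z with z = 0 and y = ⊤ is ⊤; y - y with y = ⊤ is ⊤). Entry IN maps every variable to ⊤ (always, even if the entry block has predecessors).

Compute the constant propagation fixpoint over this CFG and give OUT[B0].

Answer: {a: ⊤, b: ⊤, c: ⊤, d: ⊤, e: 2, f: ⊤}

Working:
Converged values:
  B0: | IN=(all ⊤) | OUT={e:2; rest ⊤}
  B1: | IN={e:2; rest ⊤} | OUT={a:-1, e:-4; rest ⊤}
  B2: | IN={a:-1, e:-4; rest ⊤} | OUT={a:-1, d:-1, e:-1; rest ⊤}
  B3: | IN={a:-1; rest ⊤} | OUT={a:-1, d:-2; rest ⊤}
  B4: | IN={a:-1, d:-2; rest ⊤} | OUT={a:-1, d:5, f:6; rest ⊤}
  B5: | IN={a:-1, d:5, f:6; rest ⊤} | OUT={a:-1, d:5, f:6; rest ⊤}

Merge at B0 (entry node, so the boundary value (all ⊤) is joined with the incoming edge(s)): IN[B0] = (all ⊤) ⊔ OUT[B2] = {a: ⊤, b: ⊤, c: ⊤, d: ⊤, e: ⊤, f: ⊤}
Applying B0's transfer function to that IN value gives OUT[B0] (row B0 above).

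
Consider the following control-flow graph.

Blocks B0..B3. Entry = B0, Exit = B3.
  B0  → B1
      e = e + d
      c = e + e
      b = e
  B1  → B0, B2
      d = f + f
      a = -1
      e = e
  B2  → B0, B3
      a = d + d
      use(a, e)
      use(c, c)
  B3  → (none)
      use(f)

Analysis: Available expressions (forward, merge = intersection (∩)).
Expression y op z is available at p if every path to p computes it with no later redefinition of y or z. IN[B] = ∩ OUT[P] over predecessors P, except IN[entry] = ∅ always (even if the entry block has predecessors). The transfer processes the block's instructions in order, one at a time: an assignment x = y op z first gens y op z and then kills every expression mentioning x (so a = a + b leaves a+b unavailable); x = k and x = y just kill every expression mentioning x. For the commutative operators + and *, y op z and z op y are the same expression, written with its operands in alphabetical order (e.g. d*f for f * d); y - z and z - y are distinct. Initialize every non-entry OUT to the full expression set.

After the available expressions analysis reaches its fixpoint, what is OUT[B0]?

Answer: {e+e}

Working:
Per-block solution:
  B0:  IN={}  OUT={e+e}
  B1:  IN={e+e}  OUT={f+f}
  B2:  IN={f+f}  OUT={d+d, f+f}
  B3:  IN={d+d, f+f}  OUT={d+d, f+f}

Merge at B0 (entry node, so the boundary value {} is joined with the incoming edge(s)): IN[B0] = {} ∩ OUT[B1] ∩ OUT[B2] = {}
Applying B0's transfer function to that IN value gives OUT[B0] (row B0 above).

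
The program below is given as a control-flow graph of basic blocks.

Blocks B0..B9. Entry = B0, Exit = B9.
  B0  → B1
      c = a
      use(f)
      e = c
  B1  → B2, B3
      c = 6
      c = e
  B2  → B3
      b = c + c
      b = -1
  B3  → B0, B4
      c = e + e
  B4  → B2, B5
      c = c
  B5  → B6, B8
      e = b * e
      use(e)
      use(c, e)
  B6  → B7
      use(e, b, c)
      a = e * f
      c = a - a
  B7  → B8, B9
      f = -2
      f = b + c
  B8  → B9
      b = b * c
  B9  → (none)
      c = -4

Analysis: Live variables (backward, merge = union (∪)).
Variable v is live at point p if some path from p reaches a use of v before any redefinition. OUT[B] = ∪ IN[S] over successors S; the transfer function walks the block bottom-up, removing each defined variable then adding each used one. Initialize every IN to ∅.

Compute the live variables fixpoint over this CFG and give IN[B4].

Answer: {a, b, c, e, f}

Trace:
Fixpoint table:
  B0: | IN={a, b, f} | OUT={a, b, e, f}
  B1: | IN={a, b, e, f} | OUT={a, b, c, e, f}
  B2: | IN={a, c, e, f} | OUT={a, b, e, f}
  B3: | IN={a, b, e, f} | OUT={a, b, c, e, f}
  B4: | IN={a, b, c, e, f} | OUT={a, b, c, e, f}
  B5: | IN={b, c, e, f} | OUT={b, c, e, f}
  B6: | IN={b, c, e, f} | OUT={b, c}
  B7: | IN={b, c} | OUT={b, c}
  B8: | IN={b, c} | OUT={}
  B9: | IN={} | OUT={}

Merge at B4: OUT[B4] = IN[B2] ⊔ IN[B5] = {a, b, c, e, f}
Applying B4's transfer function to that OUT value gives IN[B4] (row B4 above).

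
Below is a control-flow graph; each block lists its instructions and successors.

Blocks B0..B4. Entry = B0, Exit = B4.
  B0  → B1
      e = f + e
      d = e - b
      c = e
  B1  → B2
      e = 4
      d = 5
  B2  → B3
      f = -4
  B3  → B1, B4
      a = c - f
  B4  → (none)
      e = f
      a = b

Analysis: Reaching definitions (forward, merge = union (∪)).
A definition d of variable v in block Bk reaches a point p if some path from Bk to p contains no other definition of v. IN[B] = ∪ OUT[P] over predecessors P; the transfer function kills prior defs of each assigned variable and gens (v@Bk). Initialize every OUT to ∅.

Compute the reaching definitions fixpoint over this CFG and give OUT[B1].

Answer: {a@B3, c@B0, d@B1, e@B1, f@B2}

Working:
Converged values:
  B0: | IN={} | OUT={c@B0, d@B0, e@B0}
  B1: | IN={a@B3, c@B0, d@B0, d@B1, e@B0, e@B1, f@B2} | OUT={a@B3, c@B0, d@B1, e@B1, f@B2}
  B2: | IN={a@B3, c@B0, d@B1, e@B1, f@B2} | OUT={a@B3, c@B0, d@B1, e@B1, f@B2}
  B3: | IN={a@B3, c@B0, d@B1, e@B1, f@B2} | OUT={a@B3, c@B0, d@B1, e@B1, f@B2}
  B4: | IN={a@B3, c@B0, d@B1, e@B1, f@B2} | OUT={a@B4, c@B0, d@B1, e@B4, f@B2}

Merge at B1: IN[B1] = OUT[B0] ⊔ OUT[B3] = {a@B3, c@B0, d@B0, d@B1, e@B0, e@B1, f@B2}
Applying B1's transfer function to that IN value gives OUT[B1] (row B1 above).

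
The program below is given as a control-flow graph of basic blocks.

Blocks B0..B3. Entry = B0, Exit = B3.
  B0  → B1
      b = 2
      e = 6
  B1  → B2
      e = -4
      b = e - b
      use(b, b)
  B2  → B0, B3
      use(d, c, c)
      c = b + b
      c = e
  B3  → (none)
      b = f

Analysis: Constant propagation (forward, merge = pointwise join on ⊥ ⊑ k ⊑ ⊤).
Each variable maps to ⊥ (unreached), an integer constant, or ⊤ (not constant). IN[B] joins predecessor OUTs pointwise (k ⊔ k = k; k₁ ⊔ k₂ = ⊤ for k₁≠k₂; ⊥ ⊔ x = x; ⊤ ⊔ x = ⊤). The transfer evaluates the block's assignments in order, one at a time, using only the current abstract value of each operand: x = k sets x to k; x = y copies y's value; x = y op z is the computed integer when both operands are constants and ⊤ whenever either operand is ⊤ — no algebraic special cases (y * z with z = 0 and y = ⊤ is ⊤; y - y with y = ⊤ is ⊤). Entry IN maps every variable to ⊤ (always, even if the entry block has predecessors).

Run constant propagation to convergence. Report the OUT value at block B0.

Converged values:
  B0:  IN=(all ⊤)  OUT={b:2, e:6; rest ⊤}
  B1:  IN={b:2, e:6; rest ⊤}  OUT={b:-6, e:-4; rest ⊤}
  B2:  IN={b:-6, e:-4; rest ⊤}  OUT={b:-6, c:-4, e:-4; rest ⊤}
  B3:  IN={b:-6, c:-4, e:-4; rest ⊤}  OUT={c:-4, e:-4; rest ⊤}

Merge at B0 (entry node, so the boundary value (all ⊤) is joined with the incoming edge(s)): IN[B0] = (all ⊤) ⊔ OUT[B2] = {a: ⊤, b: ⊤, c: ⊤, d: ⊤, e: ⊤, f: ⊤}
Applying B0's transfer function to that IN value gives OUT[B0] (row B0 above).

Answer: {a: ⊤, b: 2, c: ⊤, d: ⊤, e: 6, f: ⊤}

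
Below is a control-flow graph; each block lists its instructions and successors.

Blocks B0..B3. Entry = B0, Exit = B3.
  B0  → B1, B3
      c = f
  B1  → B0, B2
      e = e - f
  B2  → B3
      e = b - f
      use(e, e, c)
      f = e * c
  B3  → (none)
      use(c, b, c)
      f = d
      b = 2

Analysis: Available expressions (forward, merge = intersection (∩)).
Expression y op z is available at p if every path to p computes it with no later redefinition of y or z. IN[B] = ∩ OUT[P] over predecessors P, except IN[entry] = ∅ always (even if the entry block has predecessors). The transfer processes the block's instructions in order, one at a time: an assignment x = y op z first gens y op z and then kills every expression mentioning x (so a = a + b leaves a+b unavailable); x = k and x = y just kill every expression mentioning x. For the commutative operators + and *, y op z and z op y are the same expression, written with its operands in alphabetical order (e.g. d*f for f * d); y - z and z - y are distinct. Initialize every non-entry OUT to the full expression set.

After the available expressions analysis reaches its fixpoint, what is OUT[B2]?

Answer: {c*e}

Trace:
Converged values:
  B0: | IN={} | OUT={}
  B1: | IN={} | OUT={}
  B2: | IN={} | OUT={c*e}
  B3: | IN={} | OUT={}

Merge at B2: IN[B2] = OUT[B1] = {}
Applying B2's transfer function to that IN value gives OUT[B2] (row B2 above).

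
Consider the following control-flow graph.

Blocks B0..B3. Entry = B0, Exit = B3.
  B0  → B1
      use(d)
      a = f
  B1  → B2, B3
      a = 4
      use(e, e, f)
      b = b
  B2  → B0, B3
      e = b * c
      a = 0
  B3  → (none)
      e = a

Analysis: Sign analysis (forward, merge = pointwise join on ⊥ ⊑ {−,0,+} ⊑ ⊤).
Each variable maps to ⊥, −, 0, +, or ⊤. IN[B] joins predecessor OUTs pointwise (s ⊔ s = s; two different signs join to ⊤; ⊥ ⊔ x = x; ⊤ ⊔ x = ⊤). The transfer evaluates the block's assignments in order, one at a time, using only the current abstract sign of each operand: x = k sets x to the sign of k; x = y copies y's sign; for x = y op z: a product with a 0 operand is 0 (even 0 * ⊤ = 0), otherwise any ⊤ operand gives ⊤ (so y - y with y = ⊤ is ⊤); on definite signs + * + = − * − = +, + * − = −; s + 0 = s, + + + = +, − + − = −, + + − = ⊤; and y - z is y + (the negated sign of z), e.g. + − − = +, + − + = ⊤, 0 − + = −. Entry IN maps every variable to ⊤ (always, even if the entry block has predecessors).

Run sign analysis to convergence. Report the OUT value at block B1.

Converged values:
  B0: | IN=(all ⊤) | OUT=(all ⊤)
  B1: | IN=(all ⊤) | OUT={a:+; rest ⊤}
  B2: | IN={a:+; rest ⊤} | OUT={a:0; rest ⊤}
  B3: | IN=(all ⊤) | OUT=(all ⊤)

Merge at B1: IN[B1] = OUT[B0] = {a: ⊤, b: ⊤, c: ⊤, d: ⊤, e: ⊤, f: ⊤}
Applying B1's transfer function to that IN value gives OUT[B1] (row B1 above).

Answer: {a: +, b: ⊤, c: ⊤, d: ⊤, e: ⊤, f: ⊤}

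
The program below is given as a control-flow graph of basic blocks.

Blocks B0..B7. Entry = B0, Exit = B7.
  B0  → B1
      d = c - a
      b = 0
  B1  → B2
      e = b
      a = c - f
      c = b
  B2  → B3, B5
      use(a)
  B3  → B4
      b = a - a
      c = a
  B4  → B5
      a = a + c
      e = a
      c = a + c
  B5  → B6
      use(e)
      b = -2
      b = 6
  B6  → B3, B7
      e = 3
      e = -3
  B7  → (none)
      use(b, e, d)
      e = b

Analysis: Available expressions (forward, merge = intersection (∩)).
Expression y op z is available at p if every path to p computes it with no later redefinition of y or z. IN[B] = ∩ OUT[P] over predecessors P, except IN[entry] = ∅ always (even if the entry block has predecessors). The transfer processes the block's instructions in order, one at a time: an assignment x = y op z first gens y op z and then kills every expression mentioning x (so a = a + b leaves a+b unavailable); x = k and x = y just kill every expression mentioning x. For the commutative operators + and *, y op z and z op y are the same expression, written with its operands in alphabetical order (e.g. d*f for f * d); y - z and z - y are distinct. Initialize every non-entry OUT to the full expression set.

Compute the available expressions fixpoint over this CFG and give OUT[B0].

Fixpoint table:
  B0:   IN={}   OUT={c-a}
  B1:   IN={c-a}   OUT={}
  B2:   IN={}   OUT={}
  B3:   IN={}   OUT={a-a}
  B4:   IN={a-a}   OUT={}
  B5:   IN={}   OUT={}
  B6:   IN={}   OUT={}
  B7:   IN={}   OUT={}

B0 is the boundary node: IN[B0] = {}
Applying B0's transfer function to that IN value gives OUT[B0] (row B0 above).

Answer: {c-a}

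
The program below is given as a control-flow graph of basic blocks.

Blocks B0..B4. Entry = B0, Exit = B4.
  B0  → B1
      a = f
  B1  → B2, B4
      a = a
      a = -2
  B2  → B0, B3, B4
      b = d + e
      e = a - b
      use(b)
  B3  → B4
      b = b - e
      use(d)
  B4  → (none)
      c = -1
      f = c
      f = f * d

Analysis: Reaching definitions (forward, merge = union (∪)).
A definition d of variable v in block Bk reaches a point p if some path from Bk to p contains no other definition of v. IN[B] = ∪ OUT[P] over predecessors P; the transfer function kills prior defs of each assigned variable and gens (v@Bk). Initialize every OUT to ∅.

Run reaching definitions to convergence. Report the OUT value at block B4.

Answer: {a@B1, b@B2, b@B3, c@B4, e@B2, f@B4}

Trace:
Per-block solution:
  B0:  IN={a@B1, b@B2, e@B2}  OUT={a@B0, b@B2, e@B2}
  B1:  IN={a@B0, b@B2, e@B2}  OUT={a@B1, b@B2, e@B2}
  B2:  IN={a@B1, b@B2, e@B2}  OUT={a@B1, b@B2, e@B2}
  B3:  IN={a@B1, b@B2, e@B2}  OUT={a@B1, b@B3, e@B2}
  B4:  IN={a@B1, b@B2, b@B3, e@B2}  OUT={a@B1, b@B2, b@B3, c@B4, e@B2, f@B4}

Merge at B4: IN[B4] = OUT[B1] ⊔ OUT[B2] ⊔ OUT[B3] = {a@B1, b@B2, b@B3, e@B2}
Applying B4's transfer function to that IN value gives OUT[B4] (row B4 above).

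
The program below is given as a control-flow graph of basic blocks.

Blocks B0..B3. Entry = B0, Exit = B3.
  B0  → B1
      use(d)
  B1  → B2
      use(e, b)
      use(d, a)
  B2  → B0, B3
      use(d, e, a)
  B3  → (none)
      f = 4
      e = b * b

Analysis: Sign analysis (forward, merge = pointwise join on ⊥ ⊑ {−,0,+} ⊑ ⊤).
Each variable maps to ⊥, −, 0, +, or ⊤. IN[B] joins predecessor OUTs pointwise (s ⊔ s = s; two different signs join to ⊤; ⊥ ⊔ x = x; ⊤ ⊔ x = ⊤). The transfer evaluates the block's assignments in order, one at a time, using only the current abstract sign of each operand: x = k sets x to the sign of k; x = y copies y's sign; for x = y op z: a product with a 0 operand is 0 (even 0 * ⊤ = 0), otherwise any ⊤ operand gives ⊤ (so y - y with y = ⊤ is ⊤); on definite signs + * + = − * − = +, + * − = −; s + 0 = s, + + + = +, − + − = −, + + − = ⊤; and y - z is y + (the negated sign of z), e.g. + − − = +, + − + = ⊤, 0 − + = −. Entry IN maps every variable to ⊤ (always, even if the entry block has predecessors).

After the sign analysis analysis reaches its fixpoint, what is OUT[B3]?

Converged values:
  B0:  IN=(all ⊤)  OUT=(all ⊤)
  B1:  IN=(all ⊤)  OUT=(all ⊤)
  B2:  IN=(all ⊤)  OUT=(all ⊤)
  B3:  IN=(all ⊤)  OUT={f:+; rest ⊤}

Merge at B3: IN[B3] = OUT[B2] = {a: ⊤, b: ⊤, c: ⊤, d: ⊤, e: ⊤, f: ⊤}
Applying B3's transfer function to that IN value gives OUT[B3] (row B3 above).

Answer: {a: ⊤, b: ⊤, c: ⊤, d: ⊤, e: ⊤, f: +}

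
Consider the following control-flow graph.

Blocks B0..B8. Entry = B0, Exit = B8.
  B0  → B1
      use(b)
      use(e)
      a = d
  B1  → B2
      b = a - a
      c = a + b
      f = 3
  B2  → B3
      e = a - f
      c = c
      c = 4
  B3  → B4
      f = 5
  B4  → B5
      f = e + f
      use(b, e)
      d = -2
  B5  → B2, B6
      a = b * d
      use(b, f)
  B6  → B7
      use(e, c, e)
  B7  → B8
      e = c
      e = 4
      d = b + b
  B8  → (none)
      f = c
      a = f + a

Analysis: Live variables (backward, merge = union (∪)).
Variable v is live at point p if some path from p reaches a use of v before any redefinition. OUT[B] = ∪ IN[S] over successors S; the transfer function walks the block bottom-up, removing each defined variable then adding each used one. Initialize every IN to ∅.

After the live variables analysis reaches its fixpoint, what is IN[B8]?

Fixpoint table:
  B0:   IN={b, d, e}   OUT={a}
  B1:   IN={a}   OUT={a, b, c, f}
  B2:   IN={a, b, c, f}   OUT={b, c, e}
  B3:   IN={b, c, e}   OUT={b, c, e, f}
  B4:   IN={b, c, e, f}   OUT={b, c, d, e, f}
  B5:   IN={b, c, d, e, f}   OUT={a, b, c, e, f}
  B6:   IN={a, b, c, e}   OUT={a, b, c}
  B7:   IN={a, b, c}   OUT={a, c}
  B8:   IN={a, c}   OUT={}

B8 is the boundary node: OUT[B8] = {}
Applying B8's transfer function to that OUT value gives IN[B8] (row B8 above).

Answer: {a, c}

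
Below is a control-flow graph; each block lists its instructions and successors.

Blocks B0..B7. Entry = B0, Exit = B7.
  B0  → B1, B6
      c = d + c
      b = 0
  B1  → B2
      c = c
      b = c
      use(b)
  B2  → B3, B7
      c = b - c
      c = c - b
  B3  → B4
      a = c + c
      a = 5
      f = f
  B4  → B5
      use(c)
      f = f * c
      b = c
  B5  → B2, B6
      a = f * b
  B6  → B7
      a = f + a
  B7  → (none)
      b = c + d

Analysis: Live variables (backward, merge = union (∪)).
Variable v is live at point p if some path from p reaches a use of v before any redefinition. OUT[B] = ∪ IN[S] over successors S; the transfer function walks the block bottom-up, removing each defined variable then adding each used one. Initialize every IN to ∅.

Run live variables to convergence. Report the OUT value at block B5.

Converged values:
  B0:   IN={a, c, d, f}   OUT={a, c, d, f}
  B1:   IN={c, d, f}   OUT={b, c, d, f}
  B2:   IN={b, c, d, f}   OUT={c, d, f}
  B3:   IN={c, d, f}   OUT={c, d, f}
  B4:   IN={c, d, f}   OUT={b, c, d, f}
  B5:   IN={b, c, d, f}   OUT={a, b, c, d, f}
  B6:   IN={a, c, d, f}   OUT={c, d}
  B7:   IN={c, d}   OUT={}

Merge at B5: OUT[B5] = IN[B2] ⊔ IN[B6] = {a, b, c, d, f}

Answer: {a, b, c, d, f}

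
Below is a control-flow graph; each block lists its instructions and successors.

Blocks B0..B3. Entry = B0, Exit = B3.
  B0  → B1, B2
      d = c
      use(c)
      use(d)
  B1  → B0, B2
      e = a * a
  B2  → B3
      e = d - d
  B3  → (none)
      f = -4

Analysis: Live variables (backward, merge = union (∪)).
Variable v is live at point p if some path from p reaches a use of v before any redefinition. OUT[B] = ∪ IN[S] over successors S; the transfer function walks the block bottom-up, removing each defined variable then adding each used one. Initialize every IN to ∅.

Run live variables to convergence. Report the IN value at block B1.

Converged values:
  B0: | IN={a, c} | OUT={a, c, d}
  B1: | IN={a, c, d} | OUT={a, c, d}
  B2: | IN={d} | OUT={}
  B3: | IN={} | OUT={}

Merge at B1: OUT[B1] = IN[B0] ⊔ IN[B2] = {a, c, d}
Applying B1's transfer function to that OUT value gives IN[B1] (row B1 above).

Answer: {a, c, d}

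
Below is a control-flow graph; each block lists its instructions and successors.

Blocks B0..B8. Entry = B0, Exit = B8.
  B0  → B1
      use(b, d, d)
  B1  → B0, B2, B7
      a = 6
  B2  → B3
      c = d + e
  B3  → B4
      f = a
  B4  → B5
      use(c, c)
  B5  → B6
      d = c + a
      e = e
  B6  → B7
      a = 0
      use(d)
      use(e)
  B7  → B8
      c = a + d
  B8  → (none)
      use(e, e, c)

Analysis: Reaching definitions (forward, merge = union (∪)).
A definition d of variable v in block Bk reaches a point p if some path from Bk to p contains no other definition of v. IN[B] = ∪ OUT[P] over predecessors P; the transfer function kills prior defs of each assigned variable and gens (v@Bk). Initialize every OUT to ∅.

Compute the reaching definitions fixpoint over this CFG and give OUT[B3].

Answer: {a@B1, c@B2, f@B3}

Working:
Converged values:
  B0:  IN={a@B1}  OUT={a@B1}
  B1:  IN={a@B1}  OUT={a@B1}
  B2:  IN={a@B1}  OUT={a@B1, c@B2}
  B3:  IN={a@B1, c@B2}  OUT={a@B1, c@B2, f@B3}
  B4:  IN={a@B1, c@B2, f@B3}  OUT={a@B1, c@B2, f@B3}
  B5:  IN={a@B1, c@B2, f@B3}  OUT={a@B1, c@B2, d@B5, e@B5, f@B3}
  B6:  IN={a@B1, c@B2, d@B5, e@B5, f@B3}  OUT={a@B6, c@B2, d@B5, e@B5, f@B3}
  B7:  IN={a@B1, a@B6, c@B2, d@B5, e@B5, f@B3}  OUT={a@B1, a@B6, c@B7, d@B5, e@B5, f@B3}
  B8:  IN={a@B1, a@B6, c@B7, d@B5, e@B5, f@B3}  OUT={a@B1, a@B6, c@B7, d@B5, e@B5, f@B3}

Merge at B3: IN[B3] = OUT[B2] = {a@B1, c@B2}
Applying B3's transfer function to that IN value gives OUT[B3] (row B3 above).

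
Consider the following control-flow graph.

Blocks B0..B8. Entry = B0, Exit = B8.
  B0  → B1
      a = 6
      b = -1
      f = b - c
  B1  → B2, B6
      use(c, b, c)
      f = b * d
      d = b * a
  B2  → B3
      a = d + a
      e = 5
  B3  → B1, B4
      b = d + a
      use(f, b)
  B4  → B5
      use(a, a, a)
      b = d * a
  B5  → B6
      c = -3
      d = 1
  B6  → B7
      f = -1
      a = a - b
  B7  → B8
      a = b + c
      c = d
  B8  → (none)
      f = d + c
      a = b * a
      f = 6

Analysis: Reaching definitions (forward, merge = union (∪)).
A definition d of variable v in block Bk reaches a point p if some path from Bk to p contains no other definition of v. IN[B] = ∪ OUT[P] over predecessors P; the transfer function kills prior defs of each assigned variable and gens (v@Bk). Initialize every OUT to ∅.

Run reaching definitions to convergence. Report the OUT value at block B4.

Converged values:
  B0:   IN={}   OUT={a@B0, b@B0, f@B0}
  B1:   IN={a@B0, a@B2, b@B0, b@B3, d@B1, e@B2, f@B0, f@B1}   OUT={a@B0, a@B2, b@B0, b@B3, d@B1, e@B2, f@B1}
  B2:   IN={a@B0, a@B2, b@B0, b@B3, d@B1, e@B2, f@B1}   OUT={a@B2, b@B0, b@B3, d@B1, e@B2, f@B1}
  B3:   IN={a@B2, b@B0, b@B3, d@B1, e@B2, f@B1}   OUT={a@B2, b@B3, d@B1, e@B2, f@B1}
  B4:   IN={a@B2, b@B3, d@B1, e@B2, f@B1}   OUT={a@B2, b@B4, d@B1, e@B2, f@B1}
  B5:   IN={a@B2, b@B4, d@B1, e@B2, f@B1}   OUT={a@B2, b@B4, c@B5, d@B5, e@B2, f@B1}
  B6:   IN={a@B0, a@B2, b@B0, b@B3, b@B4, c@B5, d@B1, d@B5, e@B2, f@B1}   OUT={a@B6, b@B0, b@B3, b@B4, c@B5, d@B1, d@B5, e@B2, f@B6}
  B7:   IN={a@B6, b@B0, b@B3, b@B4, c@B5, d@B1, d@B5, e@B2, f@B6}   OUT={a@B7, b@B0, b@B3, b@B4, c@B7, d@B1, d@B5, e@B2, f@B6}
  B8:   IN={a@B7, b@B0, b@B3, b@B4, c@B7, d@B1, d@B5, e@B2, f@B6}   OUT={a@B8, b@B0, b@B3, b@B4, c@B7, d@B1, d@B5, e@B2, f@B8}

Merge at B4: IN[B4] = OUT[B3] = {a@B2, b@B3, d@B1, e@B2, f@B1}
Applying B4's transfer function to that IN value gives OUT[B4] (row B4 above).

Answer: {a@B2, b@B4, d@B1, e@B2, f@B1}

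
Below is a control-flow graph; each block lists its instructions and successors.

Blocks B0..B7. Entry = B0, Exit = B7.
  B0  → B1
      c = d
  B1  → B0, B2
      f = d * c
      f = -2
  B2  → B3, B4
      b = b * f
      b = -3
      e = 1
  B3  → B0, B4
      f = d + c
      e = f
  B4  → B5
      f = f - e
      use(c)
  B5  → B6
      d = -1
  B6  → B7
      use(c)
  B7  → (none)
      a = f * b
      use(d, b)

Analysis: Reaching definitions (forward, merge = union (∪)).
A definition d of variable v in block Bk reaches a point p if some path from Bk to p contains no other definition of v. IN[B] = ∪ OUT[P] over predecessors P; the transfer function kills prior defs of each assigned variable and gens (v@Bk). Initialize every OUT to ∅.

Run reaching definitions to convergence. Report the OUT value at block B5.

Per-block solution:
  B0: | IN={b@B2, c@B0, e@B3, f@B1, f@B3} | OUT={b@B2, c@B0, e@B3, f@B1, f@B3}
  B1: | IN={b@B2, c@B0, e@B3, f@B1, f@B3} | OUT={b@B2, c@B0, e@B3, f@B1}
  B2: | IN={b@B2, c@B0, e@B3, f@B1} | OUT={b@B2, c@B0, e@B2, f@B1}
  B3: | IN={b@B2, c@B0, e@B2, f@B1} | OUT={b@B2, c@B0, e@B3, f@B3}
  B4: | IN={b@B2, c@B0, e@B2, e@B3, f@B1, f@B3} | OUT={b@B2, c@B0, e@B2, e@B3, f@B4}
  B5: | IN={b@B2, c@B0, e@B2, e@B3, f@B4} | OUT={b@B2, c@B0, d@B5, e@B2, e@B3, f@B4}
  B6: | IN={b@B2, c@B0, d@B5, e@B2, e@B3, f@B4} | OUT={b@B2, c@B0, d@B5, e@B2, e@B3, f@B4}
  B7: | IN={b@B2, c@B0, d@B5, e@B2, e@B3, f@B4} | OUT={a@B7, b@B2, c@B0, d@B5, e@B2, e@B3, f@B4}

Merge at B5: IN[B5] = OUT[B4] = {b@B2, c@B0, e@B2, e@B3, f@B4}
Applying B5's transfer function to that IN value gives OUT[B5] (row B5 above).

Answer: {b@B2, c@B0, d@B5, e@B2, e@B3, f@B4}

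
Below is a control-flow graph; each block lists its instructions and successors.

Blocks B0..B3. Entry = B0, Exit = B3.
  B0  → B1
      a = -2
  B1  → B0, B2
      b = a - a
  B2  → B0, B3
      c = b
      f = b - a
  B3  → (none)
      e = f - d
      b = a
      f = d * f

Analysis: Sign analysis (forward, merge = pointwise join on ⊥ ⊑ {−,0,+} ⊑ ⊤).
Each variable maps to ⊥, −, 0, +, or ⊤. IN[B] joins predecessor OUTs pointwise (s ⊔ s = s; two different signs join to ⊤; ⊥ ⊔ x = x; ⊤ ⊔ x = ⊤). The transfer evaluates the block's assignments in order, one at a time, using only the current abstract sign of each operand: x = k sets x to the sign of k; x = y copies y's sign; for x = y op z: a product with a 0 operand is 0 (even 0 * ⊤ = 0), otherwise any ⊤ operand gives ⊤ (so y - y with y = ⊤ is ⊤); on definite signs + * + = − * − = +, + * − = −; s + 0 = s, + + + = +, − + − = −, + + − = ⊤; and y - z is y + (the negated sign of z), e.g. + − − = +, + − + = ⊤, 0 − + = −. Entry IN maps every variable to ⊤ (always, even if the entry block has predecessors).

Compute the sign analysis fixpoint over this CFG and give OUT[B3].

Per-block solution:
  B0:   IN=(all ⊤)   OUT={a:-; rest ⊤}
  B1:   IN={a:-; rest ⊤}   OUT={a:-; rest ⊤}
  B2:   IN={a:-; rest ⊤}   OUT={a:-; rest ⊤}
  B3:   IN={a:-; rest ⊤}   OUT={a:-, b:-; rest ⊤}

Merge at B3: IN[B3] = OUT[B2] = {a: -, b: ⊤, c: ⊤, d: ⊤, e: ⊤, f: ⊤}
Applying B3's transfer function to that IN value gives OUT[B3] (row B3 above).

Answer: {a: -, b: -, c: ⊤, d: ⊤, e: ⊤, f: ⊤}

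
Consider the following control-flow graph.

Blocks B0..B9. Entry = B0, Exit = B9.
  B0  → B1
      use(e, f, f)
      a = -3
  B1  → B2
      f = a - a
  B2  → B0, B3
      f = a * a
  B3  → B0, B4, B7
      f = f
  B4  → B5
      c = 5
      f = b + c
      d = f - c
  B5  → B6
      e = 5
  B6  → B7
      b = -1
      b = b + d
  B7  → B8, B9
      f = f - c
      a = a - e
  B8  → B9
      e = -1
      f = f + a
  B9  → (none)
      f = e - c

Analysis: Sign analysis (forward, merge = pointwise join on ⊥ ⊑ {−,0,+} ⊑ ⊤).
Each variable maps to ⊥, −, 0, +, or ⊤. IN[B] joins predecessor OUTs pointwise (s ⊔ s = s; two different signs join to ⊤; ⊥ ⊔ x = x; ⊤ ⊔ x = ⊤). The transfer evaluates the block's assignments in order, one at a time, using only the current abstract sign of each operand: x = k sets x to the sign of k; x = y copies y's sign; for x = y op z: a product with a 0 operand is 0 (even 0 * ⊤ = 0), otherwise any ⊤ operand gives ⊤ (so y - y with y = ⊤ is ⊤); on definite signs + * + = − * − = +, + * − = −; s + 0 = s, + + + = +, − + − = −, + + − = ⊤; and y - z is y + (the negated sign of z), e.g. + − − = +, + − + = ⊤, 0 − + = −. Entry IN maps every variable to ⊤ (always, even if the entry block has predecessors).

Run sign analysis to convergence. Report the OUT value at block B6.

Fixpoint table:
  B0:   IN=(all ⊤)   OUT={a:-; rest ⊤}
  B1:   IN={a:-; rest ⊤}   OUT={a:-; rest ⊤}
  B2:   IN={a:-; rest ⊤}   OUT={a:-, f:+; rest ⊤}
  B3:   IN={a:-, f:+; rest ⊤}   OUT={a:-, f:+; rest ⊤}
  B4:   IN={a:-, f:+; rest ⊤}   OUT={a:-, c:+; rest ⊤}
  B5:   IN={a:-, c:+; rest ⊤}   OUT={a:-, c:+, e:+; rest ⊤}
  B6:   IN={a:-, c:+, e:+; rest ⊤}   OUT={a:-, c:+, e:+; rest ⊤}
  B7:   IN={a:-; rest ⊤}   OUT=(all ⊤)
  B8:   IN=(all ⊤)   OUT={e:-; rest ⊤}
  B9:   IN=(all ⊤)   OUT=(all ⊤)

Merge at B6: IN[B6] = OUT[B5] = {a: -, b: ⊤, c: +, d: ⊤, e: +, f: ⊤}
Applying B6's transfer function to that IN value gives OUT[B6] (row B6 above).

Answer: {a: -, b: ⊤, c: +, d: ⊤, e: +, f: ⊤}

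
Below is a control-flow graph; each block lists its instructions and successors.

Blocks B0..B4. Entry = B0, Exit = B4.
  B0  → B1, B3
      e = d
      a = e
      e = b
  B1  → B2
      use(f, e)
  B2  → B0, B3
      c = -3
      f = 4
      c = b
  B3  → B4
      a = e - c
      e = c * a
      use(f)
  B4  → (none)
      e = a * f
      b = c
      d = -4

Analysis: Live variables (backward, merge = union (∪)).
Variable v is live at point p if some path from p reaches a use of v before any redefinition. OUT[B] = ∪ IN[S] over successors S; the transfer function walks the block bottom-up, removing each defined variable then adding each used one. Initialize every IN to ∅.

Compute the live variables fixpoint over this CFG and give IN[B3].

Answer: {c, e, f}

Working:
Per-block solution:
  B0:  IN={b, c, d, f}  OUT={b, c, d, e, f}
  B1:  IN={b, d, e, f}  OUT={b, d, e}
  B2:  IN={b, d, e}  OUT={b, c, d, e, f}
  B3:  IN={c, e, f}  OUT={a, c, f}
  B4:  IN={a, c, f}  OUT={}

Merge at B3: OUT[B3] = IN[B4] = {a, c, f}
Applying B3's transfer function to that OUT value gives IN[B3] (row B3 above).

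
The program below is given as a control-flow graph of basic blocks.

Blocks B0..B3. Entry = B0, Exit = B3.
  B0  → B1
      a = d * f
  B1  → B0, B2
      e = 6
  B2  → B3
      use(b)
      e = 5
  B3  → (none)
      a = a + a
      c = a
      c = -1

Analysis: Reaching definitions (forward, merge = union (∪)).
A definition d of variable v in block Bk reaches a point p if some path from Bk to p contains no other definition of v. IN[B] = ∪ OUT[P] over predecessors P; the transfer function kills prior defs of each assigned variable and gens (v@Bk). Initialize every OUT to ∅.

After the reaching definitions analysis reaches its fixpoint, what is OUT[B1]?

Answer: {a@B0, e@B1}

Working:
Fixpoint table:
  B0: | IN={a@B0, e@B1} | OUT={a@B0, e@B1}
  B1: | IN={a@B0, e@B1} | OUT={a@B0, e@B1}
  B2: | IN={a@B0, e@B1} | OUT={a@B0, e@B2}
  B3: | IN={a@B0, e@B2} | OUT={a@B3, c@B3, e@B2}

Merge at B1: IN[B1] = OUT[B0] = {a@B0, e@B1}
Applying B1's transfer function to that IN value gives OUT[B1] (row B1 above).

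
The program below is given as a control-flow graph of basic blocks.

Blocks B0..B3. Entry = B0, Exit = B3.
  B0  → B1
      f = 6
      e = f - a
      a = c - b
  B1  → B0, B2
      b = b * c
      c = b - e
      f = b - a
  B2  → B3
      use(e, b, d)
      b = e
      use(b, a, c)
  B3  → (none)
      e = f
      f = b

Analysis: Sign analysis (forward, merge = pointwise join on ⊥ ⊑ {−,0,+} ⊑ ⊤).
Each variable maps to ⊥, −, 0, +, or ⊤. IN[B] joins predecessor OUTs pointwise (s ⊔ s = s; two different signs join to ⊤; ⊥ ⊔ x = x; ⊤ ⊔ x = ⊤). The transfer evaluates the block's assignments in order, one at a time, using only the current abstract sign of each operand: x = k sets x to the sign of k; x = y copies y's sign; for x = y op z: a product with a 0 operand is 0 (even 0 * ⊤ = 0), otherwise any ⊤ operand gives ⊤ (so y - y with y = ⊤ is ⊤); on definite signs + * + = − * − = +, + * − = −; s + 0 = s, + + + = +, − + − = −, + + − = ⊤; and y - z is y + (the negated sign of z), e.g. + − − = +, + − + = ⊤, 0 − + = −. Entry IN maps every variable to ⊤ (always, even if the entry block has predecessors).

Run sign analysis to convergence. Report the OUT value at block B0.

Fixpoint table:
  B0:  IN=(all ⊤)  OUT={f:+; rest ⊤}
  B1:  IN={f:+; rest ⊤}  OUT=(all ⊤)
  B2:  IN=(all ⊤)  OUT=(all ⊤)
  B3:  IN=(all ⊤)  OUT=(all ⊤)

Merge at B0 (entry node, so the boundary value (all ⊤) is joined with the incoming edge(s)): IN[B0] = (all ⊤) ⊔ OUT[B1] = {a: ⊤, b: ⊤, c: ⊤, d: ⊤, e: ⊤, f: ⊤}
Applying B0's transfer function to that IN value gives OUT[B0] (row B0 above).

Answer: {a: ⊤, b: ⊤, c: ⊤, d: ⊤, e: ⊤, f: +}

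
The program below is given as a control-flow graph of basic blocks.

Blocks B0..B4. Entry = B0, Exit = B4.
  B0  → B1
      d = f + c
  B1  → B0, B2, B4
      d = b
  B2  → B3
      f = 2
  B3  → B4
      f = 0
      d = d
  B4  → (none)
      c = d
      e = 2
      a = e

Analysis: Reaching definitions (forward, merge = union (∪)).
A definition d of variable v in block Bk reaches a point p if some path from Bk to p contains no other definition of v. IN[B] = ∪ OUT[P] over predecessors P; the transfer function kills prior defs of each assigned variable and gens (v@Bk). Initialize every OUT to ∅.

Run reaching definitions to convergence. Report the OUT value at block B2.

Per-block solution:
  B0: | IN={d@B1} | OUT={d@B0}
  B1: | IN={d@B0} | OUT={d@B1}
  B2: | IN={d@B1} | OUT={d@B1, f@B2}
  B3: | IN={d@B1, f@B2} | OUT={d@B3, f@B3}
  B4: | IN={d@B1, d@B3, f@B3} | OUT={a@B4, c@B4, d@B1, d@B3, e@B4, f@B3}

Merge at B2: IN[B2] = OUT[B1] = {d@B1}
Applying B2's transfer function to that IN value gives OUT[B2] (row B2 above).

Answer: {d@B1, f@B2}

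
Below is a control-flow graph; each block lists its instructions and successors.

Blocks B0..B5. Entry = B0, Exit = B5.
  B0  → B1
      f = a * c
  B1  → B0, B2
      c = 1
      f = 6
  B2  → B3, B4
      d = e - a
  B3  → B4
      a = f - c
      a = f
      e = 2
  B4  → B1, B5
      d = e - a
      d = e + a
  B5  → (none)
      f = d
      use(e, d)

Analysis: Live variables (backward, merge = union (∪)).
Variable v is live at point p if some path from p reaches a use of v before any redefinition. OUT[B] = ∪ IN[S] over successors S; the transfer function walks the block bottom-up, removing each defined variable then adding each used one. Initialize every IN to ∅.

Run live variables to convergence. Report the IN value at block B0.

Answer: {a, c, e}

Working:
Converged values:
  B0:   IN={a, c, e}   OUT={a, e}
  B1:   IN={a, e}   OUT={a, c, e, f}
  B2:   IN={a, c, e, f}   OUT={a, c, e, f}
  B3:   IN={c, f}   OUT={a, e}
  B4:   IN={a, e}   OUT={a, d, e}
  B5:   IN={d, e}   OUT={}

Merge at B0: OUT[B0] = IN[B1] = {a, e}
Applying B0's transfer function to that OUT value gives IN[B0] (row B0 above).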